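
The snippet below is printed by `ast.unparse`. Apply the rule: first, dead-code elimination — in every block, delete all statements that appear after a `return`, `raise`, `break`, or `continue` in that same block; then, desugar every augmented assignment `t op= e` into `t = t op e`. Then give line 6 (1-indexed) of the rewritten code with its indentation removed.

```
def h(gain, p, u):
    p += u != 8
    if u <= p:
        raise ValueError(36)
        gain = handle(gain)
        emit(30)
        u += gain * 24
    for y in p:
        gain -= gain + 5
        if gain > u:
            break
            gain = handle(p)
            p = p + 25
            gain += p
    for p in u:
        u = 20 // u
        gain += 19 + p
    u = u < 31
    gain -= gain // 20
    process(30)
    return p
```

gain = gain - (gain + 5)

Transformed code:
def h(gain, p, u):
    p = p + (u != 8)
    if u <= p:
        raise ValueError(36)
    for y in p:
        gain = gain - (gain + 5)
        if gain > u:
            break
    for p in u:
        u = 20 // u
        gain = gain + (19 + p)
    u = u < 31
    gain = gain - gain // 20
    process(30)
    return p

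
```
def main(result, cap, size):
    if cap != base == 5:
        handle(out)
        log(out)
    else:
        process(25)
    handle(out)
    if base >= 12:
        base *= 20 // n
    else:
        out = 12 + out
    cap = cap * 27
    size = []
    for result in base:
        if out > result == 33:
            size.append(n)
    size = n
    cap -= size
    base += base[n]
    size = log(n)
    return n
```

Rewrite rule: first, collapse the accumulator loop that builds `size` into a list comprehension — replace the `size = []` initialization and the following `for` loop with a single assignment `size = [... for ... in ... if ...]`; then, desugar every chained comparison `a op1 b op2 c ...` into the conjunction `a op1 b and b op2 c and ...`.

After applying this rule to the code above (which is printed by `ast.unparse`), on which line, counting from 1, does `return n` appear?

18

Transformed code:
def main(result, cap, size):
    if cap != base and base == 5:
        handle(out)
        log(out)
    else:
        process(25)
    handle(out)
    if base >= 12:
        base *= 20 // n
    else:
        out = 12 + out
    cap = cap * 27
    size = [n for result in base if out > result and result == 33]
    size = n
    cap -= size
    base += base[n]
    size = log(n)
    return n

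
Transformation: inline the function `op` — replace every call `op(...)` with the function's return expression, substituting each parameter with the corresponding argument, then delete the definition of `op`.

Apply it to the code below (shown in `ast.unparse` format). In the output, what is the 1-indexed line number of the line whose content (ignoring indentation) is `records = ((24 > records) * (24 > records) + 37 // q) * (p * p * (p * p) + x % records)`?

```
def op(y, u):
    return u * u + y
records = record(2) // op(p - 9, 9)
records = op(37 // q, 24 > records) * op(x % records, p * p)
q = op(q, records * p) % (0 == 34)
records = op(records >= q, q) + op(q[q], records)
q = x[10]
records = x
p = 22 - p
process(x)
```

Transformed code:
records = record(2) // (9 * 9 + (p - 9))
records = ((24 > records) * (24 > records) + 37 // q) * (p * p * (p * p) + x % records)
q = (records * p * (records * p) + q) % (0 == 34)
records = q * q + (records >= q) + (records * records + q[q])
q = x[10]
records = x
p = 22 - p
process(x)

2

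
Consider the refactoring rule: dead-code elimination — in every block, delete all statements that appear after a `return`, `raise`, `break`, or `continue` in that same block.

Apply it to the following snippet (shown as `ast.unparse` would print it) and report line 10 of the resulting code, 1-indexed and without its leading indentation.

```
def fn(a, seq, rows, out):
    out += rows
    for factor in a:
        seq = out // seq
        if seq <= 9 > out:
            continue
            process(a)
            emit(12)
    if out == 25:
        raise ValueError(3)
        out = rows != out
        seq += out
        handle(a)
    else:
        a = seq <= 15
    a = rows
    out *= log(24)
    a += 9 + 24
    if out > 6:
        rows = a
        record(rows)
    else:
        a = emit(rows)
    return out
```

Transformed code:
def fn(a, seq, rows, out):
    out += rows
    for factor in a:
        seq = out // seq
        if seq <= 9 > out:
            continue
    if out == 25:
        raise ValueError(3)
    else:
        a = seq <= 15
    a = rows
    out *= log(24)
    a += 9 + 24
    if out > 6:
        rows = a
        record(rows)
    else:
        a = emit(rows)
    return out

a = seq <= 15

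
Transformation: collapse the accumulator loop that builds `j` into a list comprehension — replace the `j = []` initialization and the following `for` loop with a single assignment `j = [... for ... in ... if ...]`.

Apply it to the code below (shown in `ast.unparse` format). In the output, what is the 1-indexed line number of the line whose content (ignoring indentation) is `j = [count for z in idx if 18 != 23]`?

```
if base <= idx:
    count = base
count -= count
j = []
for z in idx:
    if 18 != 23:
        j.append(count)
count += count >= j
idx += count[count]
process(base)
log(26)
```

Transformed code:
if base <= idx:
    count = base
count -= count
j = [count for z in idx if 18 != 23]
count += count >= j
idx += count[count]
process(base)
log(26)

4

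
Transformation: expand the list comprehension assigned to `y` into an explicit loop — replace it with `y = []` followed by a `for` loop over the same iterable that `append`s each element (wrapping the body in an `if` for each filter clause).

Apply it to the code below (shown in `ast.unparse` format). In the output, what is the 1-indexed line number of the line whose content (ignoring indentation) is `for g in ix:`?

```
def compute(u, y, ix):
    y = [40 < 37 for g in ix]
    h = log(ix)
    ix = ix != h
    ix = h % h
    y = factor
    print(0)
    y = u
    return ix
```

Transformed code:
def compute(u, y, ix):
    y = []
    for g in ix:
        y.append(40 < 37)
    h = log(ix)
    ix = ix != h
    ix = h % h
    y = factor
    print(0)
    y = u
    return ix

3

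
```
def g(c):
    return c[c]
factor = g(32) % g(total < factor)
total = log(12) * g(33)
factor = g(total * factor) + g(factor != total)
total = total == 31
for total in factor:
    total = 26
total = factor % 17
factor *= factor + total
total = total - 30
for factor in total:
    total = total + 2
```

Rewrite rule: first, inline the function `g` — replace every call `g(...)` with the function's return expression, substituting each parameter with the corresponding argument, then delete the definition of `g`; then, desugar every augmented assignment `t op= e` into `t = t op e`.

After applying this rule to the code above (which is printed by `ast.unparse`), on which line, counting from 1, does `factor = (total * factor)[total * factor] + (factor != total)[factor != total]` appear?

3

Transformed code:
factor = 32[32] % (total < factor)[total < factor]
total = log(12) * 33[33]
factor = (total * factor)[total * factor] + (factor != total)[factor != total]
total = total == 31
for total in factor:
    total = 26
total = factor % 17
factor = factor * (factor + total)
total = total - 30
for factor in total:
    total = total + 2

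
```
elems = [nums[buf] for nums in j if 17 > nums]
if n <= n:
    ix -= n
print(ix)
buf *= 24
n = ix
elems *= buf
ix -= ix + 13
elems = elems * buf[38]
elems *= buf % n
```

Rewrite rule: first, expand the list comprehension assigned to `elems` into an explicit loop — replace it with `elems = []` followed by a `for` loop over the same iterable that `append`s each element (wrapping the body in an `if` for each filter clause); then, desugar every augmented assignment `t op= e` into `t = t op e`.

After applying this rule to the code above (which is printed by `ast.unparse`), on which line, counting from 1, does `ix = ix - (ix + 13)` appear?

11

Transformed code:
elems = []
for nums in j:
    if 17 > nums:
        elems.append(nums[buf])
if n <= n:
    ix = ix - n
print(ix)
buf = buf * 24
n = ix
elems = elems * buf
ix = ix - (ix + 13)
elems = elems * buf[38]
elems = elems * (buf % n)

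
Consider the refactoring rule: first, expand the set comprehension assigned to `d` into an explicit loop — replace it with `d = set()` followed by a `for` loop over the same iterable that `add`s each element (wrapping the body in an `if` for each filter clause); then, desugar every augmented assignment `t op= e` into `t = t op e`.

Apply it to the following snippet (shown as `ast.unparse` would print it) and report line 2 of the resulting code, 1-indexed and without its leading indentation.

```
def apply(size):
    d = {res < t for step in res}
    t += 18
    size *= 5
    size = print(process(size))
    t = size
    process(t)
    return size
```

Transformed code:
def apply(size):
    d = set()
    for step in res:
        d.add(res < t)
    t = t + 18
    size = size * 5
    size = print(process(size))
    t = size
    process(t)
    return size

d = set()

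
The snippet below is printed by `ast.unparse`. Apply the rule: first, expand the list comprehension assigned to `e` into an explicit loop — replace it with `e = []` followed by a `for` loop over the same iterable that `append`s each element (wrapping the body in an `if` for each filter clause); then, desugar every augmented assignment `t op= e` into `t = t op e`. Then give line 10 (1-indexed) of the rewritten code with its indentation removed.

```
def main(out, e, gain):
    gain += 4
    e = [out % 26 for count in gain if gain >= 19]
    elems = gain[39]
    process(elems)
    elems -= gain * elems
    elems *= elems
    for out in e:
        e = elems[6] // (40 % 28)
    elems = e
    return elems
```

elems = elems * elems

Transformed code:
def main(out, e, gain):
    gain = gain + 4
    e = []
    for count in gain:
        if gain >= 19:
            e.append(out % 26)
    elems = gain[39]
    process(elems)
    elems = elems - gain * elems
    elems = elems * elems
    for out in e:
        e = elems[6] // (40 % 28)
    elems = e
    return elems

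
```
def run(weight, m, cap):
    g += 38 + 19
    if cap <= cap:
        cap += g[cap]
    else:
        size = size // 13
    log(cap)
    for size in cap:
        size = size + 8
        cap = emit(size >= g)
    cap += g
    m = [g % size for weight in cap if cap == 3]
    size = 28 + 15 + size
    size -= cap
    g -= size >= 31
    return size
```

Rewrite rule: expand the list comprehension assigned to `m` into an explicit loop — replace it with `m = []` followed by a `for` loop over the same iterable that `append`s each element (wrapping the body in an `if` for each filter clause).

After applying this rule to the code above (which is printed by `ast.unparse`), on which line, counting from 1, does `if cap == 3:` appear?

Transformed code:
def run(weight, m, cap):
    g += 38 + 19
    if cap <= cap:
        cap += g[cap]
    else:
        size = size // 13
    log(cap)
    for size in cap:
        size = size + 8
        cap = emit(size >= g)
    cap += g
    m = []
    for weight in cap:
        if cap == 3:
            m.append(g % size)
    size = 28 + 15 + size
    size -= cap
    g -= size >= 31
    return size

14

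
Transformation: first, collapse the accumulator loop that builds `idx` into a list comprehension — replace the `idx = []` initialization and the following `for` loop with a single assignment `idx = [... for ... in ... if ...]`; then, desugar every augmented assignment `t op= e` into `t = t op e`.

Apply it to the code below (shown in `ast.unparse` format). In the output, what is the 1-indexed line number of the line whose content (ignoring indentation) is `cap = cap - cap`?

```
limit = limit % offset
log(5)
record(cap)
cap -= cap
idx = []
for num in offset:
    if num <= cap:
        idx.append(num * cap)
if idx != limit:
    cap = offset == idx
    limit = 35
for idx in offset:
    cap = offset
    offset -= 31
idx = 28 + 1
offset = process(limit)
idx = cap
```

Transformed code:
limit = limit % offset
log(5)
record(cap)
cap = cap - cap
idx = [num * cap for num in offset if num <= cap]
if idx != limit:
    cap = offset == idx
    limit = 35
for idx in offset:
    cap = offset
    offset = offset - 31
idx = 28 + 1
offset = process(limit)
idx = cap

4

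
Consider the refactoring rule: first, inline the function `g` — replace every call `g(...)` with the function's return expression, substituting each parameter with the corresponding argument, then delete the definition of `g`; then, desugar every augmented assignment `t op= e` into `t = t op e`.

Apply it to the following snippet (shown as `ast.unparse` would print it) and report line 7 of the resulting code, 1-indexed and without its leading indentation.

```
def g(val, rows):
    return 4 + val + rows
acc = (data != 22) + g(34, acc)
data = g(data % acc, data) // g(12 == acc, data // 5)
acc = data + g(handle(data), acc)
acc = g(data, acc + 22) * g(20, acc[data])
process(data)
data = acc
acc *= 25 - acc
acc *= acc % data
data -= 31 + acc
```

acc = acc * (25 - acc)

Transformed code:
acc = (data != 22) + (4 + 34 + acc)
data = (4 + data % acc + data) // (4 + (12 == acc) + data // 5)
acc = data + (4 + handle(data) + acc)
acc = (4 + data + (acc + 22)) * (4 + 20 + acc[data])
process(data)
data = acc
acc = acc * (25 - acc)
acc = acc * (acc % data)
data = data - (31 + acc)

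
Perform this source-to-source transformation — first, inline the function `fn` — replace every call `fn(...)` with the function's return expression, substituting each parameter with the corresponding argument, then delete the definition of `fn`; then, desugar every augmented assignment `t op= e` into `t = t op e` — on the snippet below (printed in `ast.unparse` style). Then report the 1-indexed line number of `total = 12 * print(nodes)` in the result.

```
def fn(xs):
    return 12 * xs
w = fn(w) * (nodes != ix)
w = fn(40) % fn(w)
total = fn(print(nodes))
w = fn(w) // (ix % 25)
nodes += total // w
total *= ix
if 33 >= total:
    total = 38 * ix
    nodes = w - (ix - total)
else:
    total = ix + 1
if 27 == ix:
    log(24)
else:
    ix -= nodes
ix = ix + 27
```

Transformed code:
w = 12 * w * (nodes != ix)
w = 12 * 40 % (12 * w)
total = 12 * print(nodes)
w = 12 * w // (ix % 25)
nodes = nodes + total // w
total = total * ix
if 33 >= total:
    total = 38 * ix
    nodes = w - (ix - total)
else:
    total = ix + 1
if 27 == ix:
    log(24)
else:
    ix = ix - nodes
ix = ix + 27

3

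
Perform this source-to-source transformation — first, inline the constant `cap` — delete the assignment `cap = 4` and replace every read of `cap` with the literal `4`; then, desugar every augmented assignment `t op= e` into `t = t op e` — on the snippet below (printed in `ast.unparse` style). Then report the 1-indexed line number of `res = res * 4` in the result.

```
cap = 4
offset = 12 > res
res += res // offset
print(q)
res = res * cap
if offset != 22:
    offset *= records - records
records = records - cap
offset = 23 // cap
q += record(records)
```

4

Transformed code:
offset = 12 > res
res = res + res // offset
print(q)
res = res * 4
if offset != 22:
    offset = offset * (records - records)
records = records - 4
offset = 23 // 4
q = q + record(records)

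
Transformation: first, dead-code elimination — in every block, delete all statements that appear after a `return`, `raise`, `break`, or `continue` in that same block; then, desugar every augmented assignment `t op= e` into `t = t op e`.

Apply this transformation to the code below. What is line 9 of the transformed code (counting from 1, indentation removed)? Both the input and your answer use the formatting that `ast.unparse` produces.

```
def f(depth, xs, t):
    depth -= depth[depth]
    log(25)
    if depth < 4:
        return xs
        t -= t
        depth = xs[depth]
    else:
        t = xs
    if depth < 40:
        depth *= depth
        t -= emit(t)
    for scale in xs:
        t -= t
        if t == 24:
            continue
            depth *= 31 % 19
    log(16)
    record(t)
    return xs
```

Transformed code:
def f(depth, xs, t):
    depth = depth - depth[depth]
    log(25)
    if depth < 4:
        return xs
    else:
        t = xs
    if depth < 40:
        depth = depth * depth
        t = t - emit(t)
    for scale in xs:
        t = t - t
        if t == 24:
            continue
    log(16)
    record(t)
    return xs

depth = depth * depth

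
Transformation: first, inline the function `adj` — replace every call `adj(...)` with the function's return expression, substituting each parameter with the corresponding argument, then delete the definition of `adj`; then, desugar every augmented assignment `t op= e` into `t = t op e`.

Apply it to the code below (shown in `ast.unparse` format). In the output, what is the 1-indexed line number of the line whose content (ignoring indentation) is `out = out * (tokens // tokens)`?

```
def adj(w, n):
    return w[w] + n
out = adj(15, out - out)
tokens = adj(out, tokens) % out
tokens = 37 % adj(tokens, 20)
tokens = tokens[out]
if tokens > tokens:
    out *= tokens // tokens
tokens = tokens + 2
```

Transformed code:
out = 15[15] + (out - out)
tokens = (out[out] + tokens) % out
tokens = 37 % (tokens[tokens] + 20)
tokens = tokens[out]
if tokens > tokens:
    out = out * (tokens // tokens)
tokens = tokens + 2

6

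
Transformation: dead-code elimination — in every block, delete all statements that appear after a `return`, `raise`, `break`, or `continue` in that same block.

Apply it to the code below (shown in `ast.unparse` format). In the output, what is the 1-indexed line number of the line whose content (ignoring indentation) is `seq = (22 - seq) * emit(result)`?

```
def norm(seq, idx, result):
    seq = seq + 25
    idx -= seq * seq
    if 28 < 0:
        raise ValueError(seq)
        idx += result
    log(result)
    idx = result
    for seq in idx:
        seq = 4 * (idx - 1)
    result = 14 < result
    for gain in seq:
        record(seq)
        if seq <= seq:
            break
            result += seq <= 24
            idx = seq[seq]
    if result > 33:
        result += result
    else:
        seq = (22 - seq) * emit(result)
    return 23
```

18

Transformed code:
def norm(seq, idx, result):
    seq = seq + 25
    idx -= seq * seq
    if 28 < 0:
        raise ValueError(seq)
    log(result)
    idx = result
    for seq in idx:
        seq = 4 * (idx - 1)
    result = 14 < result
    for gain in seq:
        record(seq)
        if seq <= seq:
            break
    if result > 33:
        result += result
    else:
        seq = (22 - seq) * emit(result)
    return 23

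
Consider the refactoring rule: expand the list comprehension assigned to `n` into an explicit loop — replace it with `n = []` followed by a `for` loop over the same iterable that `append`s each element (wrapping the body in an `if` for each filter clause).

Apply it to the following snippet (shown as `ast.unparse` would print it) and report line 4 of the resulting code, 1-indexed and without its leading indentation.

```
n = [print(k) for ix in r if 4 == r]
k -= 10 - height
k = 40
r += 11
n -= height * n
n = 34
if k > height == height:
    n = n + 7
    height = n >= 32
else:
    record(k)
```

n.append(print(k))

Transformed code:
n = []
for ix in r:
    if 4 == r:
        n.append(print(k))
k -= 10 - height
k = 40
r += 11
n -= height * n
n = 34
if k > height == height:
    n = n + 7
    height = n >= 32
else:
    record(k)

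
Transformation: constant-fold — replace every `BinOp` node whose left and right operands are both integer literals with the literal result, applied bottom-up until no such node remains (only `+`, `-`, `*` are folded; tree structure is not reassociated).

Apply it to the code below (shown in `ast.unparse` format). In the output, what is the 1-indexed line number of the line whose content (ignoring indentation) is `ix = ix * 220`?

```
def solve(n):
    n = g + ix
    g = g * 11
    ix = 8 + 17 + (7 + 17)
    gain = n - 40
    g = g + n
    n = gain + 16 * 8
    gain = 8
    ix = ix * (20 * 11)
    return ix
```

Transformed code:
def solve(n):
    n = g + ix
    g = g * 11
    ix = 49
    gain = n - 40
    g = g + n
    n = gain + 128
    gain = 8
    ix = ix * 220
    return ix

9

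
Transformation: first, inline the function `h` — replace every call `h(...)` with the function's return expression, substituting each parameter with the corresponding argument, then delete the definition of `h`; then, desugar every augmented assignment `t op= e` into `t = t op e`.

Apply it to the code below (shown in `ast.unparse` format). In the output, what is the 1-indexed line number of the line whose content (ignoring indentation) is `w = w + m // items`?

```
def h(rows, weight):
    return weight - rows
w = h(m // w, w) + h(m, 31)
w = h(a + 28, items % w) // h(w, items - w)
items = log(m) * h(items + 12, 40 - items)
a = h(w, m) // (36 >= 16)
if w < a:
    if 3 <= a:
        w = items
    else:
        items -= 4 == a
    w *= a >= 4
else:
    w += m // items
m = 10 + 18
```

12

Transformed code:
w = w - m // w + (31 - m)
w = (items % w - (a + 28)) // (items - w - w)
items = log(m) * (40 - items - (items + 12))
a = (m - w) // (36 >= 16)
if w < a:
    if 3 <= a:
        w = items
    else:
        items = items - (4 == a)
    w = w * (a >= 4)
else:
    w = w + m // items
m = 10 + 18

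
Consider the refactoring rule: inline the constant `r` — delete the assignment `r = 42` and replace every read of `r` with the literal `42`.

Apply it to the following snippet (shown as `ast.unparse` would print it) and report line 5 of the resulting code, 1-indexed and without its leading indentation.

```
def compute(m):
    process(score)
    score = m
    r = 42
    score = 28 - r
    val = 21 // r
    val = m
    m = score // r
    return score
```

val = 21 // 42

Transformed code:
def compute(m):
    process(score)
    score = m
    score = 28 - 42
    val = 21 // 42
    val = m
    m = score // 42
    return score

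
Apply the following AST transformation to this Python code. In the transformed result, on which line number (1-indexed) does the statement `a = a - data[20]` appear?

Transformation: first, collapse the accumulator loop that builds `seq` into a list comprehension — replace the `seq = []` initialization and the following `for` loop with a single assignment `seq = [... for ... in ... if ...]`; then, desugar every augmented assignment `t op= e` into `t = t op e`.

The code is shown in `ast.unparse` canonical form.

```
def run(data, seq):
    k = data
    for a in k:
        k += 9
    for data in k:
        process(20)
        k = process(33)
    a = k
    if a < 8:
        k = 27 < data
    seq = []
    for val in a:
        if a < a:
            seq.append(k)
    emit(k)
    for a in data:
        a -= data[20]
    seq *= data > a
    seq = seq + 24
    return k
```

14

Transformed code:
def run(data, seq):
    k = data
    for a in k:
        k = k + 9
    for data in k:
        process(20)
        k = process(33)
    a = k
    if a < 8:
        k = 27 < data
    seq = [k for val in a if a < a]
    emit(k)
    for a in data:
        a = a - data[20]
    seq = seq * (data > a)
    seq = seq + 24
    return k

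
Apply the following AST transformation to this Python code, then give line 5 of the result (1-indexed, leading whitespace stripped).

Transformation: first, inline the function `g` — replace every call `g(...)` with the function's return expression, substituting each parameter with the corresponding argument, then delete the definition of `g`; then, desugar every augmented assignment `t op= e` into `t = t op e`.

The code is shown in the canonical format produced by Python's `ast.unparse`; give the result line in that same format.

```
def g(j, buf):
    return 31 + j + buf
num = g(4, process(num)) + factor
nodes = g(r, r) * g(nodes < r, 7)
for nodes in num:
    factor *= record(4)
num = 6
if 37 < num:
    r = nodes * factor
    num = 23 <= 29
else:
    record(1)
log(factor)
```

Transformed code:
num = 31 + 4 + process(num) + factor
nodes = (31 + r + r) * (31 + (nodes < r) + 7)
for nodes in num:
    factor = factor * record(4)
num = 6
if 37 < num:
    r = nodes * factor
    num = 23 <= 29
else:
    record(1)
log(factor)

num = 6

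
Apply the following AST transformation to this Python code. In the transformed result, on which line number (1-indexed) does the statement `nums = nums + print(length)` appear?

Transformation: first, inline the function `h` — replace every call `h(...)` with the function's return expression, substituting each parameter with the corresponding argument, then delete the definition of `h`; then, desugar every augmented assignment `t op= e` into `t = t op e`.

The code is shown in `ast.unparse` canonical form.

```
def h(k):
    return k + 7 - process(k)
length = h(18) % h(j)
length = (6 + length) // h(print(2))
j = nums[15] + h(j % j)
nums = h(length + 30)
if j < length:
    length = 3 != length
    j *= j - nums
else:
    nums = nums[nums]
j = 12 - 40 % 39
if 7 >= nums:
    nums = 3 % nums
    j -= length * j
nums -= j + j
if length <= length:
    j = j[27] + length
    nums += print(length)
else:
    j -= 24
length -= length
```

17

Transformed code:
length = (18 + 7 - process(18)) % (j + 7 - process(j))
length = (6 + length) // (print(2) + 7 - process(print(2)))
j = nums[15] + (j % j + 7 - process(j % j))
nums = length + 30 + 7 - process(length + 30)
if j < length:
    length = 3 != length
    j = j * (j - nums)
else:
    nums = nums[nums]
j = 12 - 40 % 39
if 7 >= nums:
    nums = 3 % nums
    j = j - length * j
nums = nums - (j + j)
if length <= length:
    j = j[27] + length
    nums = nums + print(length)
else:
    j = j - 24
length = length - length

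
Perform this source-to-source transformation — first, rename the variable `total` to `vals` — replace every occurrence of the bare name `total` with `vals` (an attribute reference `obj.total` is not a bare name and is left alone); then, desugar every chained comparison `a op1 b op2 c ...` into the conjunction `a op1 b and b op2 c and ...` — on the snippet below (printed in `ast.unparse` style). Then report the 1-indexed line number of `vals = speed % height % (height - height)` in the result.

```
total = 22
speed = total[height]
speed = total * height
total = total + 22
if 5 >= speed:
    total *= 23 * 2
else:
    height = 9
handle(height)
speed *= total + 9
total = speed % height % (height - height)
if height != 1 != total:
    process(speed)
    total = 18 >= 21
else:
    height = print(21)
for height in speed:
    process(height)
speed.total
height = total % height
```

11

Transformed code:
vals = 22
speed = vals[height]
speed = vals * height
vals = vals + 22
if 5 >= speed:
    vals *= 23 * 2
else:
    height = 9
handle(height)
speed *= vals + 9
vals = speed % height % (height - height)
if height != 1 and 1 != vals:
    process(speed)
    vals = 18 >= 21
else:
    height = print(21)
for height in speed:
    process(height)
speed.total
height = vals % height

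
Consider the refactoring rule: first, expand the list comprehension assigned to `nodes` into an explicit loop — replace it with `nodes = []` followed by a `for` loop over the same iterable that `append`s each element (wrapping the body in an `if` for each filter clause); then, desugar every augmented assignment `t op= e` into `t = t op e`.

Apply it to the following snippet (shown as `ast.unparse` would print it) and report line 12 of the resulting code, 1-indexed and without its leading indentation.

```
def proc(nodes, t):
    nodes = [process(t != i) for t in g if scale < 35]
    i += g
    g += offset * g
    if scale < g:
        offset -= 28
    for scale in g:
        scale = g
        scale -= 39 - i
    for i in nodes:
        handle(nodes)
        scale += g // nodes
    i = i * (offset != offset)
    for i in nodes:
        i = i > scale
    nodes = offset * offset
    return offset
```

scale = scale - (39 - i)

Transformed code:
def proc(nodes, t):
    nodes = []
    for t in g:
        if scale < 35:
            nodes.append(process(t != i))
    i = i + g
    g = g + offset * g
    if scale < g:
        offset = offset - 28
    for scale in g:
        scale = g
        scale = scale - (39 - i)
    for i in nodes:
        handle(nodes)
        scale = scale + g // nodes
    i = i * (offset != offset)
    for i in nodes:
        i = i > scale
    nodes = offset * offset
    return offset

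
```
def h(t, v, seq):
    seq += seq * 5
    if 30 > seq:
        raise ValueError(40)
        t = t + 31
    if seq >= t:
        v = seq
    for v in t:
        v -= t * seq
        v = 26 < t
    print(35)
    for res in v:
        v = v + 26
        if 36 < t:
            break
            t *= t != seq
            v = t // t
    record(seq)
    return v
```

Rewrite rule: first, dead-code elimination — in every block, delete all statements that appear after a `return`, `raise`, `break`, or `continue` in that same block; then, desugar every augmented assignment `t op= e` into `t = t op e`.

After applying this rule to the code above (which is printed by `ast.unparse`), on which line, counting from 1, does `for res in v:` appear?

11

Transformed code:
def h(t, v, seq):
    seq = seq + seq * 5
    if 30 > seq:
        raise ValueError(40)
    if seq >= t:
        v = seq
    for v in t:
        v = v - t * seq
        v = 26 < t
    print(35)
    for res in v:
        v = v + 26
        if 36 < t:
            break
    record(seq)
    return v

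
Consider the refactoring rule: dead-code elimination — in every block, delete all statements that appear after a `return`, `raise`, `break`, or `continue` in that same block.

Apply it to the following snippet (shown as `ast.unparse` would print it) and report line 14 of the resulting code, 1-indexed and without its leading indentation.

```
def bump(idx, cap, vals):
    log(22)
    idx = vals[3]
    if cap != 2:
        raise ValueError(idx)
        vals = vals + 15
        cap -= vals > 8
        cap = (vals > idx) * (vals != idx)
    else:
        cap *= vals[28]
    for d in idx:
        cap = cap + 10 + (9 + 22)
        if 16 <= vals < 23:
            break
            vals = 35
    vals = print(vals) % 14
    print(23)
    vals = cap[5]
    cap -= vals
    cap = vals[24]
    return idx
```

Transformed code:
def bump(idx, cap, vals):
    log(22)
    idx = vals[3]
    if cap != 2:
        raise ValueError(idx)
    else:
        cap *= vals[28]
    for d in idx:
        cap = cap + 10 + (9 + 22)
        if 16 <= vals < 23:
            break
    vals = print(vals) % 14
    print(23)
    vals = cap[5]
    cap -= vals
    cap = vals[24]
    return idx

vals = cap[5]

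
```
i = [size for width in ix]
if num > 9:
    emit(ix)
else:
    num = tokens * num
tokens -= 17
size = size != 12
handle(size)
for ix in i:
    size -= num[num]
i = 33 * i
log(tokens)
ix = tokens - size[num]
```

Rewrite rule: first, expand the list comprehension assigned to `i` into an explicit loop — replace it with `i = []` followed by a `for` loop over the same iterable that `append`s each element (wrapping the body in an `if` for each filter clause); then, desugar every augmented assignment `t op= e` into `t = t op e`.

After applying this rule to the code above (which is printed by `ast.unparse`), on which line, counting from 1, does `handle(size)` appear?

10

Transformed code:
i = []
for width in ix:
    i.append(size)
if num > 9:
    emit(ix)
else:
    num = tokens * num
tokens = tokens - 17
size = size != 12
handle(size)
for ix in i:
    size = size - num[num]
i = 33 * i
log(tokens)
ix = tokens - size[num]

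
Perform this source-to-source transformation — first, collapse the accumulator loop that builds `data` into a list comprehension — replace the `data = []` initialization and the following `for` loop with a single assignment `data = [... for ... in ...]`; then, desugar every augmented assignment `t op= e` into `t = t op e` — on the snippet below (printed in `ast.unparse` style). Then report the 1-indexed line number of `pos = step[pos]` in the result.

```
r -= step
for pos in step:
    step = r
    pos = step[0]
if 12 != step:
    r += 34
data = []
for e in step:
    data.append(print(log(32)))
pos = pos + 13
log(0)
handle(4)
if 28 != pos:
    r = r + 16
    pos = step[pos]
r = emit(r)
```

13

Transformed code:
r = r - step
for pos in step:
    step = r
    pos = step[0]
if 12 != step:
    r = r + 34
data = [print(log(32)) for e in step]
pos = pos + 13
log(0)
handle(4)
if 28 != pos:
    r = r + 16
    pos = step[pos]
r = emit(r)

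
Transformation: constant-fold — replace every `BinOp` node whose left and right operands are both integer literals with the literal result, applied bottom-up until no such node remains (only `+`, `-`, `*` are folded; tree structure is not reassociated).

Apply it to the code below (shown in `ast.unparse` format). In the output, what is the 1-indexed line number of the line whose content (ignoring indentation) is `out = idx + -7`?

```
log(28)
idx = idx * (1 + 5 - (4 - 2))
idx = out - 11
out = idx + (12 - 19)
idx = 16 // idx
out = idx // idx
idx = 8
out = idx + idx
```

Transformed code:
log(28)
idx = idx * 4
idx = out - 11
out = idx + -7
idx = 16 // idx
out = idx // idx
idx = 8
out = idx + idx

4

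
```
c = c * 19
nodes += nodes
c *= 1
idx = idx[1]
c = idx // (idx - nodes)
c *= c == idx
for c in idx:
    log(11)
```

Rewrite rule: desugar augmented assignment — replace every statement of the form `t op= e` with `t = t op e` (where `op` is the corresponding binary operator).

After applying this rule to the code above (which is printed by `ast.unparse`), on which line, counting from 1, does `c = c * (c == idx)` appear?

6

Transformed code:
c = c * 19
nodes = nodes + nodes
c = c * 1
idx = idx[1]
c = idx // (idx - nodes)
c = c * (c == idx)
for c in idx:
    log(11)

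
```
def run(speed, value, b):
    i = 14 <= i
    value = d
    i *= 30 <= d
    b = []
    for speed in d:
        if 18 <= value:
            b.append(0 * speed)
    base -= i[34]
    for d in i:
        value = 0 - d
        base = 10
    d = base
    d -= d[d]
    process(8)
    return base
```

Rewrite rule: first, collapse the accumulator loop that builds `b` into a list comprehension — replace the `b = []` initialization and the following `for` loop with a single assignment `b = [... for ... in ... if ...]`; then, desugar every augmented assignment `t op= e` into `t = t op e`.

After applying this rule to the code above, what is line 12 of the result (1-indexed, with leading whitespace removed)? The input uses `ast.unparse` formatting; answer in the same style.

process(8)

Transformed code:
def run(speed, value, b):
    i = 14 <= i
    value = d
    i = i * (30 <= d)
    b = [0 * speed for speed in d if 18 <= value]
    base = base - i[34]
    for d in i:
        value = 0 - d
        base = 10
    d = base
    d = d - d[d]
    process(8)
    return base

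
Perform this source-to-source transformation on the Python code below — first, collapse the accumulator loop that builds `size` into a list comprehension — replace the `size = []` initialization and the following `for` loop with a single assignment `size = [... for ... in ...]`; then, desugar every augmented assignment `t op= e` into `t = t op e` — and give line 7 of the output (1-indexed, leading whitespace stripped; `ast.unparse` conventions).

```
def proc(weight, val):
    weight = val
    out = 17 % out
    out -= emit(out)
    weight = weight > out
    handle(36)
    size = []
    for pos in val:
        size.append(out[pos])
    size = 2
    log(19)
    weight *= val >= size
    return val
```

Transformed code:
def proc(weight, val):
    weight = val
    out = 17 % out
    out = out - emit(out)
    weight = weight > out
    handle(36)
    size = [out[pos] for pos in val]
    size = 2
    log(19)
    weight = weight * (val >= size)
    return val

size = [out[pos] for pos in val]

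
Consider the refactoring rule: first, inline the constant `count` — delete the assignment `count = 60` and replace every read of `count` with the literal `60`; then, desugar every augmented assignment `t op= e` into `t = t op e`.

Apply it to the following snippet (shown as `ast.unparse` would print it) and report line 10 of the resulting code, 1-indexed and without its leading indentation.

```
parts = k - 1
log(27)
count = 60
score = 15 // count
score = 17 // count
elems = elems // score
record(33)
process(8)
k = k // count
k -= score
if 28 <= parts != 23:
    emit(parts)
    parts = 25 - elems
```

Transformed code:
parts = k - 1
log(27)
score = 15 // 60
score = 17 // 60
elems = elems // score
record(33)
process(8)
k = k // 60
k = k - score
if 28 <= parts != 23:
    emit(parts)
    parts = 25 - elems

if 28 <= parts != 23:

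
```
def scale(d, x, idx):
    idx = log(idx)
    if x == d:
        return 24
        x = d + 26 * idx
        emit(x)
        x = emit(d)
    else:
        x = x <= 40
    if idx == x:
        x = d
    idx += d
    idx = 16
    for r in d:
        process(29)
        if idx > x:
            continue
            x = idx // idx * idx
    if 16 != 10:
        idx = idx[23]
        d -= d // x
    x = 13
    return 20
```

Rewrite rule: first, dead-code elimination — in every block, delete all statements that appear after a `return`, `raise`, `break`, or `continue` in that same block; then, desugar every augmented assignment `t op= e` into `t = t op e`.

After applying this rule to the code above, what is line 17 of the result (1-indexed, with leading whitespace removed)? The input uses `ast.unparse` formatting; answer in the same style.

d = d - d // x

Transformed code:
def scale(d, x, idx):
    idx = log(idx)
    if x == d:
        return 24
    else:
        x = x <= 40
    if idx == x:
        x = d
    idx = idx + d
    idx = 16
    for r in d:
        process(29)
        if idx > x:
            continue
    if 16 != 10:
        idx = idx[23]
        d = d - d // x
    x = 13
    return 20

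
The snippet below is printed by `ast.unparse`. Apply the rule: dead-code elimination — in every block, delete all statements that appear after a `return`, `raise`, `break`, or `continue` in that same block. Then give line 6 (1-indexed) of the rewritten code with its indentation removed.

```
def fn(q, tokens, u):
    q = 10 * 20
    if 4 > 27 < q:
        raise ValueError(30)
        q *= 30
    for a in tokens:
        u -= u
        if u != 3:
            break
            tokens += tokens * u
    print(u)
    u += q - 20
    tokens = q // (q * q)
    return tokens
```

u -= u

Transformed code:
def fn(q, tokens, u):
    q = 10 * 20
    if 4 > 27 < q:
        raise ValueError(30)
    for a in tokens:
        u -= u
        if u != 3:
            break
    print(u)
    u += q - 20
    tokens = q // (q * q)
    return tokens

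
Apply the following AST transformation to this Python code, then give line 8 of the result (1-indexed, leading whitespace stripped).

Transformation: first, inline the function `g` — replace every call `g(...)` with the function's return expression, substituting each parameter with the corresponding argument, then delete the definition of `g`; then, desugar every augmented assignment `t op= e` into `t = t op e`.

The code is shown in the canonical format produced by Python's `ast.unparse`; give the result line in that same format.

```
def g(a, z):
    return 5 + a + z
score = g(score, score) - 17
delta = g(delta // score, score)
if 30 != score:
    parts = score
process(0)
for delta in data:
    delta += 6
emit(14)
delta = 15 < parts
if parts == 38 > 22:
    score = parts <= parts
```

Transformed code:
score = 5 + score + score - 17
delta = 5 + delta // score + score
if 30 != score:
    parts = score
process(0)
for delta in data:
    delta = delta + 6
emit(14)
delta = 15 < parts
if parts == 38 > 22:
    score = parts <= parts

emit(14)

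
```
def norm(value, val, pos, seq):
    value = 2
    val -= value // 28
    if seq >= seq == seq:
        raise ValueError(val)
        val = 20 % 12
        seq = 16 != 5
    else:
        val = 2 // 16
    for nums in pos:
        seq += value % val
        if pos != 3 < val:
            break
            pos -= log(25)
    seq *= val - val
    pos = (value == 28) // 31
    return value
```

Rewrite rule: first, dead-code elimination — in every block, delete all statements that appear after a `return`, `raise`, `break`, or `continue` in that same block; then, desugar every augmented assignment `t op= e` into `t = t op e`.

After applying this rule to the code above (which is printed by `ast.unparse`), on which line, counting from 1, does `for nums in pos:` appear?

Transformed code:
def norm(value, val, pos, seq):
    value = 2
    val = val - value // 28
    if seq >= seq == seq:
        raise ValueError(val)
    else:
        val = 2 // 16
    for nums in pos:
        seq = seq + value % val
        if pos != 3 < val:
            break
    seq = seq * (val - val)
    pos = (value == 28) // 31
    return value

8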